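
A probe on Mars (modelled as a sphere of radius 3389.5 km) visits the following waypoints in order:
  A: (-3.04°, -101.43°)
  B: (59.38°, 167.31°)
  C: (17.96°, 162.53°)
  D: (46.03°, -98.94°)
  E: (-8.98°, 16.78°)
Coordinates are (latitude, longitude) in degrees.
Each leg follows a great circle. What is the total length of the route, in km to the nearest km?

Leg A→B: central angle 1.6276 rad, distance 5516.9 km.
Leg B→C: central angle 0.7255 rad, distance 2458.9 km.
Leg C→D: central angle 1.4465 rad, distance 4903.0 km.
Leg D→E: central angle 1.9932 rad, distance 6755.9 km.
Total: 5516.9 + 2458.9 + 4903.0 + 6755.9 ≈ 19635 km.

19635 km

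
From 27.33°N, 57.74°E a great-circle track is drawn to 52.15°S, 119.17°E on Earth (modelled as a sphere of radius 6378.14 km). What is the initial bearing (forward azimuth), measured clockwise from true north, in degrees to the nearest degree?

147°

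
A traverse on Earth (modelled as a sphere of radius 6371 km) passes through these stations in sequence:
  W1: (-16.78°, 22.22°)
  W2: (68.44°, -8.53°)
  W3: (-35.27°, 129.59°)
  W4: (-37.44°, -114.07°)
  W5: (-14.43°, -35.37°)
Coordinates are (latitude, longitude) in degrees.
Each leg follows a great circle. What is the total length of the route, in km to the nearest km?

42959 km

Leg W1→W2: central angle 1.5369 rad, distance 9791.7 km.
Leg W2→W3: central angle 2.4347 rad, distance 15511.7 km.
Leg W3→W4: central angle 1.5073 rad, distance 9603.3 km.
Leg W4→W5: central angle 1.2638 rad, distance 8051.9 km.
Total: 9791.7 + 15511.7 + 9603.3 + 8051.9 ≈ 42959 km.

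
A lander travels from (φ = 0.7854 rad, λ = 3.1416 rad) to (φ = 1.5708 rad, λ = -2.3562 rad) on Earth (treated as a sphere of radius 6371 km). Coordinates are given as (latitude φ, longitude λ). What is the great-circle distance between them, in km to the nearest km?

5004 km

Let φ₁ = 0.7854 rad, φ₂ = 1.5708 rad, and Δλ = 0.7854 rad.
cos c = sin φ₁ sin φ₂ + cos φ₁ cos φ₂ cos Δλ = (0.7071)(1.0000) + (0.7071)(-0.0000)(0.7071) = 0.70711,
so c = arccos(0.70711) = 0.78540 rad.
Distance = R·c = 6371 × 0.7854 ≈ 5004 km.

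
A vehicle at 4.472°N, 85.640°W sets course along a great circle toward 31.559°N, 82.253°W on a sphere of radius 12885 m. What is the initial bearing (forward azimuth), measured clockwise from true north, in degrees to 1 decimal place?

6.3°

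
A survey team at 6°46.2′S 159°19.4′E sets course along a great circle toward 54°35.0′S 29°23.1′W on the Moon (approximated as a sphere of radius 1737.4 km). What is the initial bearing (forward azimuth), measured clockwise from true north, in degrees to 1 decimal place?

Δλ = 171.292° = 2.9896 rad.
y = sin Δλ · cos φ₂ = (0.1514)(0.5795) = 0.0877
x = cos φ₁ sin φ₂ − sin φ₁ cos φ₂ cos Δλ = (0.9930)(-0.8150) − (-0.1179)(0.5795)(-0.9885) = -0.8768
θ = atan2(y, x) = 174.29°, so the bearing is 174.3°.

174.3°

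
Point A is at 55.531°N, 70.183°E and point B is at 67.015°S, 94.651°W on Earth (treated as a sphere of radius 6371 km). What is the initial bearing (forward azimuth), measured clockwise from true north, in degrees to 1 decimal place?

Δλ = -164.834° = -2.8769 rad.
y = sin Δλ · cos φ₂ = (-0.2616)(0.3905) = -0.1022
x = cos φ₁ sin φ₂ − sin φ₁ cos φ₂ cos Δλ = (0.5660)(-0.9206) − (0.8244)(0.3905)(-0.9652) = -0.2103
θ = atan2(y, x) = -154.09°; adding 360° gives 205.9°.

205.9°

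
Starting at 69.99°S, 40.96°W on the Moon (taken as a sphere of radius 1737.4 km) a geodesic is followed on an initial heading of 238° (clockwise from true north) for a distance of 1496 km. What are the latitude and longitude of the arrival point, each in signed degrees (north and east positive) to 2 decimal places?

Angular distance δ = d/R = 1496/1737.4 = 0.86106 rad; initial bearing θ = 4.1539 rad.
sin φ₂ = sin φ₁ cos δ + cos φ₁ sin δ cos θ = (-0.9396)(0.6516) + (0.3422)(0.7585)(-0.5299) = -0.7498, so φ₂ = -48.58°.
Δλ = atan2(sin θ sin δ cos φ₁, cos δ − sin φ₁ sin φ₂) = atan2(-0.2201, -0.0529) = -103.524°.
λ₂ = -40.960° − 103.524° = -144.48°.

-48.58°, -144.48°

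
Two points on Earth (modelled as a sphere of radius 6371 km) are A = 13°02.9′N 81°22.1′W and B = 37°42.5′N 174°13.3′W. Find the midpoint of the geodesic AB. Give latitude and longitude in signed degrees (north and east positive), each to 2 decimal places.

34.38°, -121.58°

Central angle δ = 1.4709 rad. Interpolating on the sphere with fraction f = 0.5:
P = [sin((1−f)δ)·A + sin(fδ)·B] / sin δ = 0.6743·A + 0.6743·B in Cartesian coordinates,
giving P = (-0.4322, -0.7031, 0.5647), i.e. latitude 34.38°, longitude -121.58°.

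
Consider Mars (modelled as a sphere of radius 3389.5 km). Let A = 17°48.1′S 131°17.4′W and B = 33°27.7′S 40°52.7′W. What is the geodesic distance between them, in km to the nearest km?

With latitudes φ₁ = -17.802°, φ₂ = -33.462° and longitude difference Δλ = 90.412°:
cos c = sin φ₁ sin φ₂ + cos φ₁ cos φ₂ cos Δλ = (-0.3057)(-0.5514) + (0.9521)(0.8343)(-0.0072) = 0.16286,
so c = arccos(0.16286) = 1.40721 rad.
Distance = R·c = 3389.5 × 1.4072 ≈ 4770 km.

4770 km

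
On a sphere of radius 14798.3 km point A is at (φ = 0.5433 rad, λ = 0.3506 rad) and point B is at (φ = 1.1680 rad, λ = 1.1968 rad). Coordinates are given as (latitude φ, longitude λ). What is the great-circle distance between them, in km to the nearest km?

With latitudes φ₁ = 31.129°, φ₂ = 66.921° and longitude difference Δλ = 48.484°:
cos c = sin φ₁ sin φ₂ + cos φ₁ cos φ₂ cos Δλ = (0.5170)(0.9200) + (0.8560)(0.3920)(0.6628) = 0.69800,
so c = arccos(0.69800) = 0.79819 rad.
Distance = R·c = 14798.3 × 0.7982 ≈ 11812 km.

11812 km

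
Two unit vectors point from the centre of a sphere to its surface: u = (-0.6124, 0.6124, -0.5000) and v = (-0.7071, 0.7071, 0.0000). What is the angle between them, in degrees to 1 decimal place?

30.0°

u·v = 0.8661; |u| = 1.0000, |v| = 1.0000.
cos θ = (u·v)/(|u||v|) = 0.8660, so θ = 30.0°.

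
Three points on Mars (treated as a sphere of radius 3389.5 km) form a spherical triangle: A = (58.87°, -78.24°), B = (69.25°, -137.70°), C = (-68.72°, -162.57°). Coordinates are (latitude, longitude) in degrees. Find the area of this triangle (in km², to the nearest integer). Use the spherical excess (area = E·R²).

Side lengths (central angles): a = 2.4260, b = 2.4640, c = 0.4656 rad; semiperimeter s = 2.6778.
By l'Huilier's theorem, tan(E/4) = √[tan(s/2) tan((s−a)/2) tan((s−b)/2) tan((s−c)/2)], giving spherical excess E = 1.3065 rad.
Area = E·R² = 1.3065 × (3389.5)² ≈ 15009484 km².

15009484 km²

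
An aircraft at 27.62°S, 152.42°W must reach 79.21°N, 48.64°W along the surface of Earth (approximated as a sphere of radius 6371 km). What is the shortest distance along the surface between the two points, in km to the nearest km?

13306 km

In radians: φ₁ = -0.4821, φ₂ = 1.3825, Δλ = 103.780° = 1.8113 rad.
Haversine: a = sin²(Δφ/2) + cos φ₁ cos φ₂ sin²(Δλ/2) = 0.6448 + (0.8860)(0.1872)(0.6191) = 0.74746.
Central angle c = 2·arcsin(√a) = 2.08854 rad.
Distance = R·c = 6371 × 2.0885 ≈ 13306 km.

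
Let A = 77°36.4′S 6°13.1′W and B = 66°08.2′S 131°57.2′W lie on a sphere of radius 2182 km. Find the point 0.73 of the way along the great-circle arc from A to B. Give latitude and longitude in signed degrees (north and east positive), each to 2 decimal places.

-74.22°, -121.47°

The central angle between A and B is δ = 0.5689 rad.
With f = 0.73, the slerp weights are sin((1−f)δ)/sin δ = 0.2840 and sin(fδ)/sin δ = 0.7489.
Weighted sum of the unit vectors: (0.2840)·(0.2134,-0.0232,-0.9767) + (0.7489)·(-0.2705,-0.3009,-0.9145) = (-0.1420, -0.2319, -0.9623).
Converting back: φ = atan2(z, √(x²+y²)) = -74.22°, λ = atan2(y, x) = -121.47°.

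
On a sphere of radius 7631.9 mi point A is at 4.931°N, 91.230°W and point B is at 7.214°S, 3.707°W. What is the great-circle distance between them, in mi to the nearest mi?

With latitudes φ₁ = 4.931°, φ₂ = -7.214° and longitude difference Δλ = 87.523°:
cos c = sin φ₁ sin φ₂ + cos φ₁ cos φ₂ cos Δλ = (0.0860)(-0.1256) + (0.9963)(0.9921)(0.0432) = 0.03192,
so c = arccos(0.03192) = 1.53887 rad.
Distance = R·c = 7631.9 × 1.5389 ≈ 11744 mi.

11744 mi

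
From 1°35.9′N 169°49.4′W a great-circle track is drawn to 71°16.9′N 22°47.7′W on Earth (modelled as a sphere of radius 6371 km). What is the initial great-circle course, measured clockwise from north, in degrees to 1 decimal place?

10.4°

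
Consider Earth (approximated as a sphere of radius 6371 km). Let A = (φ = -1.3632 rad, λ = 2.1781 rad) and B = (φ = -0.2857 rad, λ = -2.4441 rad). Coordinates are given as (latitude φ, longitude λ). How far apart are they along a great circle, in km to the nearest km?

8345 km

Let φ₁ = -1.3632 rad, φ₂ = -0.2857 rad, and Δλ = 1.6610 rad.
cos c = sin φ₁ sin φ₂ + cos φ₁ cos φ₂ cos Δλ = (-0.9785)(-0.2818) + (0.2061)(0.9595)(-0.0901) = 0.25797,
so c = arccos(0.25797) = 1.30988 rad.
Distance = R·c = 6371 × 1.3099 ≈ 8345 km.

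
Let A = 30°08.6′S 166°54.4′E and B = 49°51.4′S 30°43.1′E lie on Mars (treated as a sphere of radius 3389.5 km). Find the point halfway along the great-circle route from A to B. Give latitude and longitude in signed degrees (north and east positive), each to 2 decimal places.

The central angle between A and B is δ = 1.5892 rad.
With f = 0.5, the slerp weights are sin((1−f)δ)/sin δ = 0.7137 and sin(fδ)/sin δ = 0.7137.
Weighted sum of the unit vectors: (0.7137)·(-0.8423,0.1959,-0.5022) + (0.7137)·(0.5542,0.3293,-0.7644) = (-0.2056, 0.3749, -0.9040).
Converting back: φ = atan2(z, √(x²+y²)) = -64.69°, λ = atan2(y, x) = 118.74°.

-64.69°, 118.74°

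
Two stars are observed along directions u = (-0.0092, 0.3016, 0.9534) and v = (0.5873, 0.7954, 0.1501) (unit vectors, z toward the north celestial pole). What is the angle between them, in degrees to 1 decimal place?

67.8°

u·v = 0.3776; |u| = 1.0000, |v| = 1.0001.
cos θ = (u·v)/(|u||v|) = 0.3776, so θ = 67.8°.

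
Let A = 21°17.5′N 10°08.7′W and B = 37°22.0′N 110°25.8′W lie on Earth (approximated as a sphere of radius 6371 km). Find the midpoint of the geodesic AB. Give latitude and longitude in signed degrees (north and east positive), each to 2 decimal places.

The central angle between A and B is δ = 1.4825 rad.
With f = 0.5, the slerp weights are sin((1−f)δ)/sin δ = 0.6779 and sin(fδ)/sin δ = 0.6779.
Weighted sum of the unit vectors: (0.6779)·(0.9172,-0.1641,0.3631) + (0.6779)·(-0.2774,-0.7448,0.6069) = (0.4337, -0.6161, 0.6575).
Converting back: φ = atan2(z, √(x²+y²)) = 41.11°, λ = atan2(y, x) = -54.86°.

41.11°, -54.86°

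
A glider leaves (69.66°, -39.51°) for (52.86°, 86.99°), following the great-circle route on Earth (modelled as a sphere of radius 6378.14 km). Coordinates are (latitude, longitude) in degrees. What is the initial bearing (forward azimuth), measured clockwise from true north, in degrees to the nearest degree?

38°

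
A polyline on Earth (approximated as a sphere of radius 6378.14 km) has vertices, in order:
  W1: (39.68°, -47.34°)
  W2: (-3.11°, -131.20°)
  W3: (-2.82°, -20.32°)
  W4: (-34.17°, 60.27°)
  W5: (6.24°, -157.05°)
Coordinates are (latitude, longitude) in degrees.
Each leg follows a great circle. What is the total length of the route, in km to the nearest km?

Leg W1→W2: central angle 1.5232 rad, distance 9715.3 km.
Leg W2→W3: central angle 1.9313 rad, distance 12318.4 km.
Leg W3→W4: central angle 1.4073 rad, distance 8976.1 km.
Leg W4→W5: central angle 2.3676 rad, distance 15100.9 km.
Total: 9715.3 + 12318.4 + 8976.1 + 15100.9 ≈ 46111 km.

46111 km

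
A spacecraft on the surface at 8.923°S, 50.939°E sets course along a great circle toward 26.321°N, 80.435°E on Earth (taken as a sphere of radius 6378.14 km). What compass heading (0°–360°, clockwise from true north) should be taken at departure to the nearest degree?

With φ₁ = -0.1557, φ₂ = 0.4594, Δλ = 0.5148 rad, the forward-azimuth formula gives
θ = atan2( sin Δλ cos φ₂ , cos φ₁ sin φ₂ − sin φ₁ cos φ₂ cos Δλ ) = atan2(0.4413, 0.5590) = 38.29°.
So the initial bearing is 38°.

38°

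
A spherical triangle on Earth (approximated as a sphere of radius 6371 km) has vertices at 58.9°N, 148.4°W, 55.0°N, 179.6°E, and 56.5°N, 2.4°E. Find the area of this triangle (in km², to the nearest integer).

7502483 km²

Side lengths (central angles): a = 1.1951, b = 1.0870, c = 0.3089 rad; semiperimeter s = 1.2955.
By l'Huilier's theorem, tan(E/4) = √[tan(s/2) tan((s−a)/2) tan((s−b)/2) tan((s−c)/2)], giving spherical excess E = 0.1848 rad.
Area = E·R² = 0.1848 × (6371)² ≈ 7502483 km².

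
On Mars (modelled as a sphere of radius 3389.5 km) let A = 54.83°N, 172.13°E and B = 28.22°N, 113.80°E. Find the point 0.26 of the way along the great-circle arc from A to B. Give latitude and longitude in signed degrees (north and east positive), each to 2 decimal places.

The central angle between A and B is δ = 0.8592 rad.
With f = 0.26, the slerp weights are sin((1−f)δ)/sin δ = 0.7841 and sin(fδ)/sin δ = 0.2925.
Weighted sum of the unit vectors: (0.7841)·(-0.5706,0.0789,0.8174) + (0.2925)·(-0.3556,0.8062,0.4729) = (-0.5514, 0.2977, 0.7793).
Converting back: φ = atan2(z, √(x²+y²)) = 51.20°, λ = atan2(y, x) = 151.64°.

51.20°, 151.64°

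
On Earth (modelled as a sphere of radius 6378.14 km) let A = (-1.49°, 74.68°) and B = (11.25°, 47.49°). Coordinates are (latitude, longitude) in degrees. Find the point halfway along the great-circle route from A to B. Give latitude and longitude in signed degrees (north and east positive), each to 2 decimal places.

The central angle between A and B is δ = 0.5216 rad.
With f = 0.5, the slerp weights are sin((1−f)δ)/sin δ = 0.5175 and sin(fδ)/sin δ = 0.5175.
Weighted sum of the unit vectors: (0.5175)·(0.2641,0.9641,-0.0260) + (0.5175)·(0.6627,0.7230,0.1951) = (0.4796, 0.8731, 0.0875).
Converting back: φ = atan2(z, √(x²+y²)) = 5.02°, λ = atan2(y, x) = 61.22°.

5.02°, 61.22°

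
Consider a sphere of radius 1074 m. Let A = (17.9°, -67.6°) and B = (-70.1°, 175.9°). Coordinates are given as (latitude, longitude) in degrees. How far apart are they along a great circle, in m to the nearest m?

Let φ₁ = 0.3124 rad, φ₂ = -1.2235 rad, and Δλ = -2.0333 rad.
cos c = sin φ₁ sin φ₂ + cos φ₁ cos φ₂ cos Δλ = (0.3074)(-0.9403) + (0.9516)(0.3404)(-0.4462) = -0.43353,
so c = arccos(-0.43353) = 2.01920 rad.
Distance = R·c = 1074 × 2.0192 ≈ 2169 m.

2169 m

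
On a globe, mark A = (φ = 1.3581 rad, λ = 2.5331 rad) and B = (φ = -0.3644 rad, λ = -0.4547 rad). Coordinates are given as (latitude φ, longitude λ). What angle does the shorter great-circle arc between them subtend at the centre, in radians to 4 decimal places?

Let φ₁ = 1.3581 rad, φ₂ = -0.3644 rad, and Δλ = -2.9878 rad.
cos c = sin φ₁ sin φ₂ + cos φ₁ cos φ₂ cos Δλ = (0.9775)(-0.3564) + (0.2111)(0.9343)(-0.9882) = -0.54326,
so c = arccos(-0.54326) = 2.14512 rad.
So the angular separation is 2.1451 rad.

2.1451 rad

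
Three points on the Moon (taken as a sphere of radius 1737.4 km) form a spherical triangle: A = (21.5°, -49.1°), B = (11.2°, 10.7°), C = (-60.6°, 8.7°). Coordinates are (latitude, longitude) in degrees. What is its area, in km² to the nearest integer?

Side lengths (central angles): a = 1.2535, b = 1.6468, c = 1.0119 rad; semiperimeter s = 1.9560.
By l'Huilier's theorem, tan(E/4) = √[tan(s/2) tan((s−a)/2) tan((s−b)/2) tan((s−c)/2)], giving spherical excess E = 0.8207 rad.
Area = E·R² = 0.8207 × (1737.4)² ≈ 2477289 km².

2477289 km²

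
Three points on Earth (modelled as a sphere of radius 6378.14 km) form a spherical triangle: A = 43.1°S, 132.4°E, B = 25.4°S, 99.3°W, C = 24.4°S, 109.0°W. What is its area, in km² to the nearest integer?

Side lengths (central angles): a = 0.1545, b = 1.6068, c = 1.6868 rad; semiperimeter s = 1.7241.
By l'Huilier's theorem, tan(E/4) = √[tan(s/2) tan((s−a)/2) tan((s−b)/2) tan((s−c)/2)], giving spherical excess E = 0.1428 rad.
Area = E·R² = 0.1428 × (6378.14)² ≈ 5807210 km².

5807210 km²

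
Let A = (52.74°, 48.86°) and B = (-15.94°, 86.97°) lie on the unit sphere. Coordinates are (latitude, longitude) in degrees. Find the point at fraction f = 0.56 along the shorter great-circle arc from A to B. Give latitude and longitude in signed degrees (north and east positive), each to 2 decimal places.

The central angle between A and B is δ = 1.3290 rad.
With f = 0.56, the slerp weights are sin((1−f)δ)/sin δ = 0.5685 and sin(fδ)/sin δ = 0.6977.
Weighted sum of the unit vectors: (0.5685)·(0.3983,0.4560,0.7959) + (0.6977)·(0.0508,0.9602,-0.2746) = (0.2619, 0.9292, 0.2609).
Converting back: φ = atan2(z, √(x²+y²)) = 15.12°, λ = atan2(y, x) = 74.26°.

15.12°, 74.26°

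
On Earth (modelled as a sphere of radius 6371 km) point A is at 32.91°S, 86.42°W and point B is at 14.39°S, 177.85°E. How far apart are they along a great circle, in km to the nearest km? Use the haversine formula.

In radians: φ₁ = -0.5744, φ₂ = -0.2512, Δλ = -95.730° = -1.6708 rad.
Haversine: a = sin²(Δφ/2) + cos φ₁ cos φ₂ sin²(Δλ/2) = 0.0259 + (0.8395)(0.9686)(0.5499) = 0.47308.
Central angle c = 2·arcsin(√a) = 1.51693 rad.
Distance = R·c = 6371 × 1.5169 ≈ 9664 km.

9664 km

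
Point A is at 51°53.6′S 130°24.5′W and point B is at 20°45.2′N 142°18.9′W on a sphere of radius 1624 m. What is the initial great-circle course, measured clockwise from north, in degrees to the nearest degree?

348°

With φ₁ = -0.9057, φ₂ = 0.3622, Δλ = -0.2078 rad, the forward-azimuth formula gives
θ = atan2( sin Δλ cos φ₂ , cos φ₁ sin φ₂ − sin φ₁ cos φ₂ cos Δλ ) = atan2(-0.1929, 0.9387) = -11.61°.
Adding 360° brings this into [0°, 360°): 348°.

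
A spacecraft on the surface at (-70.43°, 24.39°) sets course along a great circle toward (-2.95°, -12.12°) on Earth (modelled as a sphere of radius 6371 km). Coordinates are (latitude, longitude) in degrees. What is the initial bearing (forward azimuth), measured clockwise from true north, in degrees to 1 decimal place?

321.2°

With φ₁ = -1.2292, φ₂ = -0.0515, Δλ = -0.6372 rad, the forward-azimuth formula gives
θ = atan2( sin Δλ cos φ₂ , cos φ₁ sin φ₂ − sin φ₁ cos φ₂ cos Δλ ) = atan2(-0.5942, 0.7391) = -38.80°.
Adding 360° brings this into [0°, 360°): 321.2°.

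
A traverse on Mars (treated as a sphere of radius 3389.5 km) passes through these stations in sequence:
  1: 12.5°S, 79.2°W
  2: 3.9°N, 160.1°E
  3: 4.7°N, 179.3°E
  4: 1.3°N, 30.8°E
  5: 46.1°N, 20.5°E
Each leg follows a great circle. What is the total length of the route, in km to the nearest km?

19736 km

Leg 1→2: central angle 2.1083 rad, distance 7146.1 km.
Leg 2→3: central angle 0.3344 rad, distance 1133.6 km.
Leg 3→4: central angle 2.5824 rad, distance 8753.1 km.
Leg 4→5: central angle 0.7976 rad, distance 2703.6 km.
Total: 7146.1 + 1133.6 + 8753.1 + 2703.6 ≈ 19736 km.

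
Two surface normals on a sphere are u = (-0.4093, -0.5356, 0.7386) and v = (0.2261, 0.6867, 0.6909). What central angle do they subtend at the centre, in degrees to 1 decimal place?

87.1°

u·v = 0.0500; |u| = 1.0000, |v| = 1.0000.
cos θ = (u·v)/(|u||v|) = 0.0500, so θ = 87.1°.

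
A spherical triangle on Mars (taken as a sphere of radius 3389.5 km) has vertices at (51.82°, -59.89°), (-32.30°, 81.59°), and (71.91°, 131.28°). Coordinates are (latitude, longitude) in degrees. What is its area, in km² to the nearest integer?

19546376 km²

Side lengths (central angles): a = 1.9157, b = 0.9777, c = 2.5478 rad; semiperimeter s = 2.7206.
By l'Huilier's theorem, tan(E/4) = √[tan(s/2) tan((s−a)/2) tan((s−b)/2) tan((s−c)/2)], giving spherical excess E = 1.7014 rad.
Area = E·R² = 1.7014 × (3389.5)² ≈ 19546376 km².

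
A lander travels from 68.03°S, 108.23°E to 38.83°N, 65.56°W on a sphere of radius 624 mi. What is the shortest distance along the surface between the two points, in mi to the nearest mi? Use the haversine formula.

1640 mi

In radians: φ₁ = -1.1873, φ₂ = 0.6777, Δλ = -173.790° = -3.0332 rad.
Haversine: a = sin²(Δφ/2) + cos φ₁ cos φ₂ sin²(Δλ/2) = 0.6450 + (0.3741)(0.7790)(0.9971) = 0.93561.
Central angle c = 2·arcsin(√a) = 2.62846 rad.
Distance = R·c = 624 × 2.6285 ≈ 1640 mi.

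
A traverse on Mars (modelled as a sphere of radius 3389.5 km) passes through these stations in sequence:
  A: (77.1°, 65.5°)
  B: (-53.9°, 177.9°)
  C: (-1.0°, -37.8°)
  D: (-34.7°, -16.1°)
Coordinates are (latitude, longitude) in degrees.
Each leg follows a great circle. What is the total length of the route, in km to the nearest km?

17977 km

Leg A→B: central angle 2.5639 rad, distance 8690.3 km.
Leg B→C: central angle 2.0536 rad, distance 6960.8 km.
Leg C→D: central angle 0.6861 rad, distance 2325.7 km.
Total: 8690.3 + 6960.8 + 2325.7 ≈ 17977 km.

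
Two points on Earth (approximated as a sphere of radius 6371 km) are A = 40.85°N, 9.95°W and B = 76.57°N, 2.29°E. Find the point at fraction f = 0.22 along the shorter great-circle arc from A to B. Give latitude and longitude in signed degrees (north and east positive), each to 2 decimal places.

The central angle between A and B is δ = 0.6302 rad.
With f = 0.22, the slerp weights are sin((1−f)δ)/sin δ = 0.8009 and sin(fδ)/sin δ = 0.2345.
Weighted sum of the unit vectors: (0.8009)·(0.7450,-0.1307,0.6541) + (0.2345)·(0.2321,0.0093,0.9727) = (0.6512, -0.1025, 0.7520).
Converting back: φ = atan2(z, √(x²+y²)) = 48.76°, λ = atan2(y, x) = -8.95°.

48.76°, -8.95°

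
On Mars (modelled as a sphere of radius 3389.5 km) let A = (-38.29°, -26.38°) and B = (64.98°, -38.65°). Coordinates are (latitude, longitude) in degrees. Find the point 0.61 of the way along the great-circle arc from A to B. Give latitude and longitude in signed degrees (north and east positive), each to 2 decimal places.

Central angle δ = 1.8102 rad. Interpolating on the sphere with fraction f = 0.61:
P = [sin((1−f)δ)·A + sin(fδ)·B] / sin δ = 0.6678·A + 0.9193·B in Cartesian coordinates,
giving P = (0.7732, -0.4757, 0.4193), i.e. latitude 24.79°, longitude -31.60°.

24.79°, -31.60°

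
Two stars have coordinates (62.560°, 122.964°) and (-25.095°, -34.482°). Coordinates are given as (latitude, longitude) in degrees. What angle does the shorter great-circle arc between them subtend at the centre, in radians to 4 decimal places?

2.4369 rad

Let φ₁ = 1.0919 rad, φ₂ = -0.4380 rad, and Δλ = -2.7480 rad.
cos c = sin φ₁ sin φ₂ + cos φ₁ cos φ₂ cos Δλ = (0.8875)(-0.4241) + (0.4608)(0.9056)(-0.9235) = -0.76181,
so c = arccos(-0.76181) = 2.43690 rad.
So the angular separation is 2.4369 rad.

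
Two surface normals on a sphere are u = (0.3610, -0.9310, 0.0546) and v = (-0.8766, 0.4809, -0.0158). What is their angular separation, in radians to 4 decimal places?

u·v = -0.7650; |u| = 1.0000, |v| = 1.0000.
cos θ = (u·v)/(|u||v|) = -0.7650, so θ = 2.4419 rad.

2.4419 rad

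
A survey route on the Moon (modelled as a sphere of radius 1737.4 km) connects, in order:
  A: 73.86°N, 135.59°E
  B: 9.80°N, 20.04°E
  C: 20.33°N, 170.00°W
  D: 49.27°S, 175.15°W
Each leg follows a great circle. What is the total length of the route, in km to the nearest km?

Leg A→B: central angle 1.5254 rad, distance 2650.3 km.
Leg B→C: central angle 2.5882 rad, distance 4496.7 km.
Leg C→D: central angle 1.2174 rad, distance 2115.1 km.
Total: 2650.3 + 4496.7 + 2115.1 ≈ 9262 km.

9262 km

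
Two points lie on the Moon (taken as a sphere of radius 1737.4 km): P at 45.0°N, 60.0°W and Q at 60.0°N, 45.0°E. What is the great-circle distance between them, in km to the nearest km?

1777 km

In radians: φ₁ = 0.7854, φ₂ = 1.0472, Δλ = 105.000° = 1.8326 rad.
cos c = sin φ₁ sin φ₂ + cos φ₁ cos φ₂ cos Δλ = (0.7071)(0.8660) + (0.7071)(0.5000)(-0.2588) = 0.52087,
so c = arccos(0.52087) = 1.02293 rad.
Distance = R·c = 1737.4 × 1.0229 ≈ 1777 km.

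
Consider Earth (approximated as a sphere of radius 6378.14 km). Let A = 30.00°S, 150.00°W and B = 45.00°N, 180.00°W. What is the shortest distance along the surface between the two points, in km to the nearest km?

In radians: φ₁ = -0.5236, φ₂ = 0.7854, Δλ = -30.000° = -0.5236 rad.
cos c = sin φ₁ sin φ₂ + cos φ₁ cos φ₂ cos Δλ = (-0.5000)(0.7071) + (0.8660)(0.7071)(0.8660) = 0.17678,
so c = arccos(0.17678) = 1.39309 rad.
Distance = R·c = 6378.14 × 1.3931 ≈ 8885 km.

8885 km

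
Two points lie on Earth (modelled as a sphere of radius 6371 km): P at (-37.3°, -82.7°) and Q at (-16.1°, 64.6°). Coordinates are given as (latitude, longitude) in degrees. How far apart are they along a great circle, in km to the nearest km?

13162 km

Let φ₁ = -0.6510 rad, φ₂ = -0.2810 rad, and Δλ = 2.5709 rad.
cos c = sin φ₁ sin φ₂ + cos φ₁ cos φ₂ cos Δλ = (-0.6060)(-0.2773) + (0.7955)(0.9608)(-0.8415) = -0.47510,
so c = arccos(-0.47510) = 2.06587 rad.
Distance = R·c = 6371 × 2.0659 ≈ 13162 km.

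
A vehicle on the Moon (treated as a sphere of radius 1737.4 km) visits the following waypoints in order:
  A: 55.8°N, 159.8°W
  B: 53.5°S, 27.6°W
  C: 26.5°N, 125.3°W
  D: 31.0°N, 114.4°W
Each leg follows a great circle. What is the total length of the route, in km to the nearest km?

8455 km

Leg A→B: central angle 2.6669 rad, distance 4633.5 km.
Leg B→C: central angle 2.0153 rad, distance 3501.4 km.
Leg C→D: central angle 0.1842 rad, distance 320.1 km.
Total: 4633.5 + 3501.4 + 320.1 ≈ 8455 km.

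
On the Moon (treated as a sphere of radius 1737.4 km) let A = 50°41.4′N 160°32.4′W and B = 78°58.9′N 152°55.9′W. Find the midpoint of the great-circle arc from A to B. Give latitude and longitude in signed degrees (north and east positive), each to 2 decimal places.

The central angle between A and B is δ = 0.4960 rad.
With f = 0.5, the slerp weights are sin((1−f)δ)/sin δ = 0.5158 and sin(fδ)/sin δ = 0.5158.
Weighted sum of the unit vectors: (0.5158)·(-0.5973,-0.2111,0.7737) + (0.5158)·(-0.1702,-0.0870,0.9816) = (-0.3959, -0.1537, 0.9053).
Converting back: φ = atan2(z, √(x²+y²)) = 64.87°, λ = atan2(y, x) = -158.78°.

64.87°, -158.78°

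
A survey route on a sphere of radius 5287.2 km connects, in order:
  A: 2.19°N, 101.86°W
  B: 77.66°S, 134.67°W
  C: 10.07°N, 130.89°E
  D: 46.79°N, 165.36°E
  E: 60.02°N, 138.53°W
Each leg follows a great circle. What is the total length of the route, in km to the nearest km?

24382 km

Leg A→B: central angle 1.4282 rad, distance 7550.9 km.
Leg B→C: central angle 1.7590 rad, distance 9300.2 km.
Leg C→D: central angle 0.8187 rad, distance 4328.4 km.
Leg D→E: central angle 0.6057 rad, distance 3202.5 km.
Total: 7550.9 + 9300.2 + 4328.4 + 3202.5 ≈ 24382 km.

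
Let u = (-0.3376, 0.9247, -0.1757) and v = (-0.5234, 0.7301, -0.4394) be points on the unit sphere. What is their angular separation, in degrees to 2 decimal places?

u·v = 0.9290; |u| = 1.0000, |v| = 1.0000.
cos θ = (u·v)/(|u||v|) = 0.9290, so θ = 21.72°.

21.72°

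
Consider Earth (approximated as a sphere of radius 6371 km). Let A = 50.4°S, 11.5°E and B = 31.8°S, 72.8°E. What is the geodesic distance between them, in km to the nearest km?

5363 km

Let φ₁ = -0.8796 rad, φ₂ = -0.5550 rad, and Δλ = 1.0699 rad.
cos c = sin φ₁ sin φ₂ + cos φ₁ cos φ₂ cos Δλ = (-0.7705)(-0.5270) + (0.6374)(0.8499)(0.4802) = 0.66618,
so c = arccos(0.66618) = 0.84172 rad.
Distance = R·c = 6371 × 0.8417 ≈ 5363 km.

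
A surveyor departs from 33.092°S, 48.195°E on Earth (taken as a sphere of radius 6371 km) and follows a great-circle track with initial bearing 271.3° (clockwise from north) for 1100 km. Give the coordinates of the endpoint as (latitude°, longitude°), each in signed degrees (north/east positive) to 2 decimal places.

-32.32°, 36.47°

Angular distance δ = d/R = 1100/6371 = 0.17266 rad; initial bearing θ = 4.7351 rad.
sin φ₂ = sin φ₁ cos δ + cos φ₁ sin δ cos θ = (-0.5460)(0.9851) + (0.8378)(0.1718)(0.0227) = -0.5346, so φ₂ = -32.32°.
Δλ = atan2(sin θ sin δ cos φ₁, cos δ − sin φ₁ sin φ₂) = atan2(-0.1439, 0.6932) = -11.726°.
λ₂ = 48.195° − 11.726° = 36.47°.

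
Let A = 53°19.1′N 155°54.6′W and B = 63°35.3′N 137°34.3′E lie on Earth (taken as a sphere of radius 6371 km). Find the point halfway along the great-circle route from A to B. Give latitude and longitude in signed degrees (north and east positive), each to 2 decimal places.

62.72°, 176.31°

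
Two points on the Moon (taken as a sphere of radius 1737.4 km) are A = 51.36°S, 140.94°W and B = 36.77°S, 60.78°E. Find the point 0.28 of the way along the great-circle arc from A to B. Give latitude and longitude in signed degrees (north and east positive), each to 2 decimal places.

-73.84°, -167.86°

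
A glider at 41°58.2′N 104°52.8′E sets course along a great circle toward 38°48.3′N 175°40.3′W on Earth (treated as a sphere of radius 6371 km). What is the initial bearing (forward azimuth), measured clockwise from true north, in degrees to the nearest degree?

64°

With φ₁ = 0.7325, φ₂ = 0.6773, Δλ = 1.3866 rad, the forward-azimuth formula gives
θ = atan2( sin Δλ cos φ₂ , cos φ₁ sin φ₂ − sin φ₁ cos φ₂ cos Δλ ) = atan2(0.7661, 0.3705) = 64.19°.
So the initial bearing is 64°.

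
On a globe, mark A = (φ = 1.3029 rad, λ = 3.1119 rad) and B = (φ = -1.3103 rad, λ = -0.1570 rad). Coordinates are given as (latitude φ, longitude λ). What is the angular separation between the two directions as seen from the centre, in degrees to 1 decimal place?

Let φ₁ = 1.3029 rad, φ₂ = -1.3103 rad, and Δλ = 3.0143 rad.
cos c = sin φ₁ sin φ₂ + cos φ₁ cos φ₂ cos Δλ = (0.9643)(-0.9663) + (0.2647)(0.2576)(-0.9919) = -0.99942,
so c = arccos(-0.99942) = 3.10756 rad.
So the angular separation is 178.0°.

178.0°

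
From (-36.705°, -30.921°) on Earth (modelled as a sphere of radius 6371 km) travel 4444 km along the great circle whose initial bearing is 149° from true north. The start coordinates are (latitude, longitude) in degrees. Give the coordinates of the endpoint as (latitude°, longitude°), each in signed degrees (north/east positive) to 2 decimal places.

-64.09°, 18.30°

Angular distance δ = d/R = 4444/6371 = 0.69754 rad; initial bearing θ = 2.6005 rad.
sin φ₂ = sin φ₁ cos δ + cos φ₁ sin δ cos θ = (-0.5977)(0.7664) + (0.8017)(0.6423)(-0.8572) = -0.8995, so φ₂ = -64.09°.
Δλ = atan2(sin θ sin δ cos φ₁, cos δ − sin φ₁ sin φ₂) = atan2(0.2652, 0.2288) = 49.218°.
λ₂ = -30.921° + 49.218° = 18.30°.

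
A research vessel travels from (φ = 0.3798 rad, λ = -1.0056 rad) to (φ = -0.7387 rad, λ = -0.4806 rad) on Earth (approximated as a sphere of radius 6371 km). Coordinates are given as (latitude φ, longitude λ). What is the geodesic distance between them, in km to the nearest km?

Let φ₁ = 0.3798 rad, φ₂ = -0.7387 rad, and Δλ = 0.5250 rad.
cos c = sin φ₁ sin φ₂ + cos φ₁ cos φ₂ cos Δλ = (0.3707)(-0.6733) + (0.9287)(0.7393)(0.8653) = 0.34456,
so c = arccos(0.34456) = 1.21903 rad.
Distance = R·c = 6371 × 1.2190 ≈ 7766 km.

7766 km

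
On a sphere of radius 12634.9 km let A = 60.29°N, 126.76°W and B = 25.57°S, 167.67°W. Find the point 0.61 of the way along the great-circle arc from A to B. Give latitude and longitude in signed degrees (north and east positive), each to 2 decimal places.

8.69°, -156.55°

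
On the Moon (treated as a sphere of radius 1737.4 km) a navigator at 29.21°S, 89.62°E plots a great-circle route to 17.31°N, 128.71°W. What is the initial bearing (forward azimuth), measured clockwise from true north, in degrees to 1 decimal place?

With φ₁ = -0.5098, φ₂ = 0.3021, Δλ = 2.4726 rad, the forward-azimuth formula gives
θ = atan2( sin Δλ cos φ₂ , cos φ₁ sin φ₂ − sin φ₁ cos φ₂ cos Δλ ) = atan2(0.5921, -0.1058) = 100.13°.
So the initial bearing is 100.1°.

100.1°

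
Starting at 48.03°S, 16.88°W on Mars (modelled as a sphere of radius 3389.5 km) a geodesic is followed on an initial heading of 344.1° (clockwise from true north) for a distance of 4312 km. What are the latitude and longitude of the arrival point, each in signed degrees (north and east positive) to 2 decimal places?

23.32°, -33.45°

Angular distance δ = d/R = 4312/3389.5 = 1.27216 rad; initial bearing θ = 6.0057 rad.
sin φ₂ = sin φ₁ cos δ + cos φ₁ sin δ cos θ = (-0.7435)(0.2942) + (0.6687)(0.9557)(0.9617) = 0.3959, so φ₂ = 23.32°.
Δλ = atan2(sin θ sin δ cos φ₁, cos δ − sin φ₁ sin φ₂) = atan2(-0.1751, 0.5886) = -16.567°.
λ₂ = -16.880° − 16.567° = -33.45°.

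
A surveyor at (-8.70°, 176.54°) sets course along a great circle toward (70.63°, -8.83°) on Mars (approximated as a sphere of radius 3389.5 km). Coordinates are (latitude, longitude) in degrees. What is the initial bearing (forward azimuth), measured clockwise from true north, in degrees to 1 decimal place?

2.0°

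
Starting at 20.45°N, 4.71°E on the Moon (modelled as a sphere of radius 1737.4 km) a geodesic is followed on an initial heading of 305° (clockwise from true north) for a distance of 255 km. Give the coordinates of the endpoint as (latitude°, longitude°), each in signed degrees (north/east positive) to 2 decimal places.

25.10°, -2.89°

Angular distance δ = d/R = 255/1737.4 = 0.14677 rad; initial bearing θ = 5.3233 rad.
sin φ₂ = sin φ₁ cos δ + cos φ₁ sin δ cos θ = (0.3494)(0.9892) + (0.9370)(0.1462)(0.5736) = 0.4242, so φ₂ = 25.10°.
Δλ = atan2(sin θ sin δ cos φ₁, cos δ − sin φ₁ sin φ₂) = atan2(-0.1122, 0.8410) = -7.602°.
λ₂ = 4.710° − 7.602° = -2.89°.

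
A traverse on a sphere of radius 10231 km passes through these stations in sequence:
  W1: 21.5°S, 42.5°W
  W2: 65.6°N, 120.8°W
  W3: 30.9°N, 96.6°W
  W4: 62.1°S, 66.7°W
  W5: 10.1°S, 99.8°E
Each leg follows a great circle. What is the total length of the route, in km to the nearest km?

61721 km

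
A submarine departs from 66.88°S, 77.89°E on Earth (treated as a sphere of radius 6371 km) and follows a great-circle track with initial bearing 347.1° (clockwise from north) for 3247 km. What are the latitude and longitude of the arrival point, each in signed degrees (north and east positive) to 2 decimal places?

-38.03°, 69.94°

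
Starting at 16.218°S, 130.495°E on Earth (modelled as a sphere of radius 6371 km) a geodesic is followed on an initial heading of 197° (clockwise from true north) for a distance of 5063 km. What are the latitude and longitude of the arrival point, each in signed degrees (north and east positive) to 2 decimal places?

Angular distance δ = d/R = 5063/6371 = 0.79469 rad; initial bearing θ = 3.4383 rad.
sin φ₂ = sin φ₁ cos δ + cos φ₁ sin δ cos θ = (-0.2793)(0.7005) + (0.9602)(0.7136)(-0.9563) = -0.8510, so φ₂ = -58.32°.
Δλ = atan2(sin θ sin δ cos φ₁, cos δ − sin φ₁ sin φ₂) = atan2(-0.2003, 0.4628) = -23.406°.
λ₂ = 130.495° − 23.406° = 107.09°.

-58.32°, 107.09°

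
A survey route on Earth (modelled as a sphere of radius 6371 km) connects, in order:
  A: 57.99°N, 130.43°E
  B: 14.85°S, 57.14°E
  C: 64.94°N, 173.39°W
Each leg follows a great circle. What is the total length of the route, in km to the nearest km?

23742 km

Leg A→B: central angle 1.6409 rad, distance 10453.9 km.
Leg B→C: central angle 2.0857 rad, distance 13287.8 km.
Total: 10453.9 + 13287.8 ≈ 23742 km.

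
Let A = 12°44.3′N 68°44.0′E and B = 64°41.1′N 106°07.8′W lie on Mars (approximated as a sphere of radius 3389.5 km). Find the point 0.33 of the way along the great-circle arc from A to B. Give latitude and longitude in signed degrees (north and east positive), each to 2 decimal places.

46.52°, 66.92°

Central angle δ = 1.7886 rad. Interpolating on the sphere with fraction f = 0.33:
P = [sin((1−f)δ)·A + sin(fδ)·B] / sin δ = 0.9540·A + 0.5700·B in Cartesian coordinates,
giving P = (0.2698, 0.6330, 0.7256), i.e. latitude 46.52°, longitude 66.92°.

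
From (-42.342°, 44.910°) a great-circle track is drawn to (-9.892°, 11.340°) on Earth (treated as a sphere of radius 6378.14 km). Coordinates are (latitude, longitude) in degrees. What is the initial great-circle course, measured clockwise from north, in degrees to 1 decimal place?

Δλ = -33.570° = -0.5859 rad.
y = sin Δλ · cos φ₂ = (-0.5530)(0.9851) = -0.5447
x = cos φ₁ sin φ₂ − sin φ₁ cos φ₂ cos Δλ = (0.7391)(-0.1718) − (-0.6736)(0.9851)(0.8332) = 0.4259
θ = atan2(y, x) = -51.98°; adding 360° gives 308.0°.

308.0°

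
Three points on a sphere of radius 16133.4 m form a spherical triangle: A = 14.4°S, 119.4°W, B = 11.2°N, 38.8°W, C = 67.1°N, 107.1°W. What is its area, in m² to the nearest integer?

Side lengths (central angles): a = 1.2450, b = 1.4312, c = 1.4637 rad; semiperimeter s = 2.0699.
By l'Huilier's theorem, tan(E/4) = √[tan(s/2) tan((s−a)/2) tan((s−b)/2) tan((s−c)/2)], giving spherical excess E = 1.0775 rad.
Area = E·R² = 1.0775 × (16133.4)² ≈ 280458294 m².

280458294 m²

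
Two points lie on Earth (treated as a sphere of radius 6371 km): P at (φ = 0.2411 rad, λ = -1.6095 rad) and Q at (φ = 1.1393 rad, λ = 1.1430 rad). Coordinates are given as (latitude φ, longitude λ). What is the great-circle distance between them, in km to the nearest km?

11024 km

In radians: φ₁ = 0.2411, φ₂ = 1.1393, Δλ = 157.707° = 2.7525 rad.
cos c = sin φ₁ sin φ₂ + cos φ₁ cos φ₂ cos Δλ = (0.2388)(0.9083) + (0.9711)(0.4182)(-0.9253) = -0.15889,
so c = arccos(-0.15889) = 1.73036 rad.
Distance = R·c = 6371 × 1.7304 ≈ 11024 km.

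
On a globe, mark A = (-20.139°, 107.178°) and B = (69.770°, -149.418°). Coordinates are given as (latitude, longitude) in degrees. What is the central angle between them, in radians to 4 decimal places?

Let φ₁ = -0.3515 rad, φ₂ = 1.2177 rad, and Δλ = 1.8047 rad.
cos c = sin φ₁ sin φ₂ + cos φ₁ cos φ₂ cos Δλ = (-0.3443)(0.9383) + (0.9389)(0.3458)(-0.2318) = -0.39832,
so c = arccos(-0.39832) = 1.98048 rad.
So the angular separation is 1.9805 rad.

1.9805 rad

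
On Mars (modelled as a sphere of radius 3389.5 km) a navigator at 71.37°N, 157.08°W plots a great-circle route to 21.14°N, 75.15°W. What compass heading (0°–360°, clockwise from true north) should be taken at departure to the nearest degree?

91°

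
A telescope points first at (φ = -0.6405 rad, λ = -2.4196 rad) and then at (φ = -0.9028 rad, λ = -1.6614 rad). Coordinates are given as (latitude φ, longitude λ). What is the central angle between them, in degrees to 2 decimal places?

33.93°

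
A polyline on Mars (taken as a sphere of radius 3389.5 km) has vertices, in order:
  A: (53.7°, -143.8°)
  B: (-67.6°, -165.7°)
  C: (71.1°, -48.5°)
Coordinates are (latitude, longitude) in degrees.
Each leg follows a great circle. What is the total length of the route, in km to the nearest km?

Leg A→B: central angle 2.1363 rad, distance 7240.8 km.
Leg B→C: central angle 2.7683 rad, distance 9383.1 km.
Total: 7240.8 + 9383.1 ≈ 16624 km.

16624 km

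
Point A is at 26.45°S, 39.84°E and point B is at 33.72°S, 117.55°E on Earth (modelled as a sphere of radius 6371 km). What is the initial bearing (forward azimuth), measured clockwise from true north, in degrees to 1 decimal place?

117.2°

Δλ = 77.710° = 1.3563 rad.
y = sin Δλ · cos φ₂ = (0.9771)(0.8318) = 0.8127
x = cos φ₁ sin φ₂ − sin φ₁ cos φ₂ cos Δλ = (0.8953)(-0.5551) − (-0.4454)(0.8318)(0.2129) = -0.4182
θ = atan2(y, x) = 117.23°, so the bearing is 117.2°.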